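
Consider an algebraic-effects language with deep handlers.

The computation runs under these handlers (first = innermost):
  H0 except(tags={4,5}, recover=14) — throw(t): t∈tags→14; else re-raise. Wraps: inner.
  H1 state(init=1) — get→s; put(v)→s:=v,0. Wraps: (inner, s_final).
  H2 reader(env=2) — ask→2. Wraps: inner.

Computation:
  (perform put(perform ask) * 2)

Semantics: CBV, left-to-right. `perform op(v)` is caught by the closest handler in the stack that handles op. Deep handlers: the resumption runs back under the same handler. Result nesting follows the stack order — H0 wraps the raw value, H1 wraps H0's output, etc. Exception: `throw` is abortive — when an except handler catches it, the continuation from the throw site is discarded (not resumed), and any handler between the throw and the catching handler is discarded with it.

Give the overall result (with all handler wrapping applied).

Answer: (0, 2)

Step-by-step:
ask @ H2 ⇒ 2
put(2) @ H1 ⇒ s:=2
H0 returns 0
H1 returns (0, 2)
H2 returns (0, 2)
= (0, 2)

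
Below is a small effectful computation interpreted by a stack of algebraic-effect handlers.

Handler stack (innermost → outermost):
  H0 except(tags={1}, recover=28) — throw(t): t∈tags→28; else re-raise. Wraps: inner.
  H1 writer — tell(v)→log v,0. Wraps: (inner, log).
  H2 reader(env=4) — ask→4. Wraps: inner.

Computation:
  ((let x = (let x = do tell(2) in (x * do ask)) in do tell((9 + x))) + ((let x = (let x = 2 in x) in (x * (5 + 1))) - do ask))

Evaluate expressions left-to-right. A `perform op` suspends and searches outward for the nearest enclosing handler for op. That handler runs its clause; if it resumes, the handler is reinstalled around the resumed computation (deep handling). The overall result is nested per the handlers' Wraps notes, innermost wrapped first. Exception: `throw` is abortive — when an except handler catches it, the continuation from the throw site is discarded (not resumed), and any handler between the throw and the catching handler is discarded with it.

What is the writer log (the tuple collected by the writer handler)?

Evaluation trace:
tell(2) @ H1 ⇒ log+=2
ask @ H2 ⇒ 4
tell(9) @ H1 ⇒ log+=9
ask @ H2 ⇒ 4
H0 returns 8
H1 returns (8, (2, 9))
H2 returns (8, (2, 9))
= (8, (2, 9))

Answer: (2, 9)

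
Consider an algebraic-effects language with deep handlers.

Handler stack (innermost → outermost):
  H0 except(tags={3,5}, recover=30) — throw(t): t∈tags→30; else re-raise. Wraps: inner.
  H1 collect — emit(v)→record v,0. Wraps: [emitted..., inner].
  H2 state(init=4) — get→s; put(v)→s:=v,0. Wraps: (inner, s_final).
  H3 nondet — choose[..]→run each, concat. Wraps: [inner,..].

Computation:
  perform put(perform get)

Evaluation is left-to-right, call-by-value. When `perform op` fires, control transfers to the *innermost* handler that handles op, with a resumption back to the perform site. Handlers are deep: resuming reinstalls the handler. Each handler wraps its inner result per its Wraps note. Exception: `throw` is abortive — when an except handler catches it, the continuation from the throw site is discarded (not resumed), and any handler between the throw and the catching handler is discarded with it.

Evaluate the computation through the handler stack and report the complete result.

Working:
get @ H2 ⇒ 4
put(4) @ H2 ⇒ s:=4
H0 returns 0
H1 returns [0]
H2 returns ([0], 4)
H3 returns [([0], 4)]
= [([0], 4)]

Answer: [([0], 4)]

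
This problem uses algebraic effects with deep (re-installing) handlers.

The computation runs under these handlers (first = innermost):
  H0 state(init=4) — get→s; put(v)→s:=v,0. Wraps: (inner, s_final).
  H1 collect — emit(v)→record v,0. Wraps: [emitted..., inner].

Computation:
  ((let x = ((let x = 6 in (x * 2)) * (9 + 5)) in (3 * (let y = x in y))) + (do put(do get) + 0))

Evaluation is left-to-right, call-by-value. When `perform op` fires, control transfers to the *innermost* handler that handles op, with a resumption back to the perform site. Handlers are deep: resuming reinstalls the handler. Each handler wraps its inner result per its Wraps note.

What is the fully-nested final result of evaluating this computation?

Evaluation trace:
get @ H0 ⇒ 4
put(4) @ H0 ⇒ s:=4
H0 returns (504, 4)
H1 returns [(504, 4)]
= [(504, 4)]

Answer: [(504, 4)]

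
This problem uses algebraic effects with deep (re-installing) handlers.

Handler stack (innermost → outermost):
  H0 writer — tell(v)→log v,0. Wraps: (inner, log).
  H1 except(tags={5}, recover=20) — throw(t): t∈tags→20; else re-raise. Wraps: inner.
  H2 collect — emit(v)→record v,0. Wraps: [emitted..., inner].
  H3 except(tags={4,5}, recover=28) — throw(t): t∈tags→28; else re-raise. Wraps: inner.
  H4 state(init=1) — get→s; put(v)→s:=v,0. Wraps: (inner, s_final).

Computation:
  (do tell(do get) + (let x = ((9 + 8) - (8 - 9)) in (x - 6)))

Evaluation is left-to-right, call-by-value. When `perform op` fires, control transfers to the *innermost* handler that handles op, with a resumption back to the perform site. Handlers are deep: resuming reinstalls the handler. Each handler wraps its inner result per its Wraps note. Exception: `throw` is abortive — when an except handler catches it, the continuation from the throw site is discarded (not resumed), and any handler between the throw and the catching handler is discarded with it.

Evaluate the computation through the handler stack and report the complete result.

Answer: ([(12, (1))], 1)

Evaluation trace:
get @ H4 ⇒ 1
tell(1) @ H0 ⇒ log+=1
H0 returns (12, (1))
H1 returns (12, (1))
H2 returns [(12, (1))]
H3 returns [(12, (1))]
H4 returns ([(12, (1))], 1)
= ([(12, (1))], 1)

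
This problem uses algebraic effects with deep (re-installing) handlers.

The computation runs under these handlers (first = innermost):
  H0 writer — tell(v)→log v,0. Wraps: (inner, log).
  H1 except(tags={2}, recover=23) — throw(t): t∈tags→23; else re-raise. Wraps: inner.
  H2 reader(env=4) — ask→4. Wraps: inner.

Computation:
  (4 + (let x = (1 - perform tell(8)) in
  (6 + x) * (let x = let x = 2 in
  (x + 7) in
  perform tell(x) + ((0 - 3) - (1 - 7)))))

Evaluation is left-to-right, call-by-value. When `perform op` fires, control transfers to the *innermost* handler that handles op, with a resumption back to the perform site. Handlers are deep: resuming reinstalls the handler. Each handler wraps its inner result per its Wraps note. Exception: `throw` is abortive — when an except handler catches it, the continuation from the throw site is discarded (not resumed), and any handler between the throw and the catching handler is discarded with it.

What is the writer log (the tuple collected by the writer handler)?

Answer: (8, 9)

Step-by-step:
tell(8) @ H0 ⇒ log+=8
tell(9) @ H0 ⇒ log+=9
H0 returns (25, (8, 9))
H1 returns (25, (8, 9))
H2 returns (25, (8, 9))
= (25, (8, 9))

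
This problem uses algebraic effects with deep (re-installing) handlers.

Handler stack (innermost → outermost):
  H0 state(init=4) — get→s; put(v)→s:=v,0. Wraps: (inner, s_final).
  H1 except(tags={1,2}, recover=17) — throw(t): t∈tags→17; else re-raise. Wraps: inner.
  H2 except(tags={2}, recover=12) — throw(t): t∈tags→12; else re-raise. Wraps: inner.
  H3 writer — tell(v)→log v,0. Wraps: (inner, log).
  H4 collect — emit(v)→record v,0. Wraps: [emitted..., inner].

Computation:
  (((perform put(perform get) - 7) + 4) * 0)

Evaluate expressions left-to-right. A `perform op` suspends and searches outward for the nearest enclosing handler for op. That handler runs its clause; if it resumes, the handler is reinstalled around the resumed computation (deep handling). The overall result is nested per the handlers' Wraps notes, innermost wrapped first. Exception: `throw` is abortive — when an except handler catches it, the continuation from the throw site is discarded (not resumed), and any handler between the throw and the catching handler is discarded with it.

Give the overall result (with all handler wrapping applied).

Answer: [((0, 4), ())]

Step-by-step:
get @ H0 ⇒ 4
put(4) @ H0 ⇒ s:=4
H0 returns (0, 4)
H1 returns (0, 4)
H2 returns (0, 4)
H3 returns ((0, 4), ())
H4 returns [((0, 4), ())]
= [((0, 4), ())]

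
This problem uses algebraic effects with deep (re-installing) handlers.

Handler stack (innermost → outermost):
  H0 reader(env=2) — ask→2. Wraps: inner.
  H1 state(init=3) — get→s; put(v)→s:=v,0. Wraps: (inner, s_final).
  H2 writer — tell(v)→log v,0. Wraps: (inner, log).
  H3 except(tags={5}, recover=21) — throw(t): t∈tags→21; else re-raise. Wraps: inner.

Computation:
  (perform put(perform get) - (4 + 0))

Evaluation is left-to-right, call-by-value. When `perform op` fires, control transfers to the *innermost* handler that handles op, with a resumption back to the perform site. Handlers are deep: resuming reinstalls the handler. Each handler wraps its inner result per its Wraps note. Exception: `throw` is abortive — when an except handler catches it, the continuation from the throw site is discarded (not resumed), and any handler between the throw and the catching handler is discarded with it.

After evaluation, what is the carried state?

Evaluation trace:
get @ H1 ⇒ 3
put(3) @ H1 ⇒ s:=3
H0 returns -4
H1 returns (-4, 3)
H2 returns ((-4, 3), ())
H3 returns ((-4, 3), ())
= ((-4, 3), ())

Answer: 3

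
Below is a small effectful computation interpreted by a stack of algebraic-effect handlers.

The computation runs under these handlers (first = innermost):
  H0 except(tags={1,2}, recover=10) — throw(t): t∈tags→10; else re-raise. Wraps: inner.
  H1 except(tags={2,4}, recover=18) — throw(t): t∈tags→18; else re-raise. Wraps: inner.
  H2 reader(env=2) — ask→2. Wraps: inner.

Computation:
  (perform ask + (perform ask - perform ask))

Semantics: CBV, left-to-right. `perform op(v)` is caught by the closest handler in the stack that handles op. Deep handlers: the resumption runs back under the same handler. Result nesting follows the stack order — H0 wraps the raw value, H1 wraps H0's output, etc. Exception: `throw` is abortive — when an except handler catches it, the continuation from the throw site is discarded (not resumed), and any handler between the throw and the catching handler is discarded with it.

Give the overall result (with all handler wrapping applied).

Evaluation trace:
ask @ H2 ⇒ 2
ask @ H2 ⇒ 2
ask @ H2 ⇒ 2
H0 returns 2
H1 returns 2
H2 returns 2
= 2

Answer: 2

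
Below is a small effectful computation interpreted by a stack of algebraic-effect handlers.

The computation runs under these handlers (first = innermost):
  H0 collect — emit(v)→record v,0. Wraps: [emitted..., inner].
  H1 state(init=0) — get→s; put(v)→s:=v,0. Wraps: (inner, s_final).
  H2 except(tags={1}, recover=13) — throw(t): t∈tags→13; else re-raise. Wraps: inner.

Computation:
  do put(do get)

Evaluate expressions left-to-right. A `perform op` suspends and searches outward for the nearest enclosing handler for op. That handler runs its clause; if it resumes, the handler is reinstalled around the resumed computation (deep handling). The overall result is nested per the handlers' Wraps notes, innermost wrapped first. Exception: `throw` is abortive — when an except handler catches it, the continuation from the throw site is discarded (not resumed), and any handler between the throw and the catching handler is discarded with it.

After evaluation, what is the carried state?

Step-by-step:
get @ H1 ⇒ 0
put(0) @ H1 ⇒ s:=0
H0 returns [0]
H1 returns ([0], 0)
H2 returns ([0], 0)
= ([0], 0)

Answer: 0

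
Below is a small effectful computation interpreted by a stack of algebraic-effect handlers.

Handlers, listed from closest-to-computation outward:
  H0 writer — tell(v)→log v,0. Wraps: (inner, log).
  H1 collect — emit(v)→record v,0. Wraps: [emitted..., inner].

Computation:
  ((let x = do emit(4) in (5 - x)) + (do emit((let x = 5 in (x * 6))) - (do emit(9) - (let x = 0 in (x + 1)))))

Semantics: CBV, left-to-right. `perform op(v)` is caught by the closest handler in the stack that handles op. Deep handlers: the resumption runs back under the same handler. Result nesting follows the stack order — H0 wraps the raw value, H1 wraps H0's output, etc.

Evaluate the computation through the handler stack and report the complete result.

Answer: [4, 30, 9, (6, ())]

Step-by-step:
emit(4) @ H1 ⇒ out+=4
emit(30) @ H1 ⇒ out+=30
emit(9) @ H1 ⇒ out+=9
H0 returns (6, ())
H1 returns [4, 30, 9, (6, ())]
= [4, 30, 9, (6, ())]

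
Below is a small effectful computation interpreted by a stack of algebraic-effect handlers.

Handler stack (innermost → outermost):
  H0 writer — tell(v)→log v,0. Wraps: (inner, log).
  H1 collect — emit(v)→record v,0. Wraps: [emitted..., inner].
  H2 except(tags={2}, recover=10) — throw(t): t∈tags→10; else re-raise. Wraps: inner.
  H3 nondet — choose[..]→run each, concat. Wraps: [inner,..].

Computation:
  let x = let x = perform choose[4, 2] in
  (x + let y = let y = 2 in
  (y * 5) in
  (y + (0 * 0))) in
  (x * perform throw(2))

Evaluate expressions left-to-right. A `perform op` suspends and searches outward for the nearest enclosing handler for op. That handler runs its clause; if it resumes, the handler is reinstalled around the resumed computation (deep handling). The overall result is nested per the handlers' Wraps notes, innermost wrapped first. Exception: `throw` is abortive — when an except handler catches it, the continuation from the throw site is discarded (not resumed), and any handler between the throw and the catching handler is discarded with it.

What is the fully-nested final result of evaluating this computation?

Evaluation trace:
choose[4, 2] @ H3
  branch[0] choose=4:
    throw(2) @ H2 caught ⇒ 10
    H3 returns [10]
  branch[1] choose=2:
    throw(2) @ H2 caught ⇒ 10
    H3 returns [10]
= [10, 10]

Answer: [10, 10]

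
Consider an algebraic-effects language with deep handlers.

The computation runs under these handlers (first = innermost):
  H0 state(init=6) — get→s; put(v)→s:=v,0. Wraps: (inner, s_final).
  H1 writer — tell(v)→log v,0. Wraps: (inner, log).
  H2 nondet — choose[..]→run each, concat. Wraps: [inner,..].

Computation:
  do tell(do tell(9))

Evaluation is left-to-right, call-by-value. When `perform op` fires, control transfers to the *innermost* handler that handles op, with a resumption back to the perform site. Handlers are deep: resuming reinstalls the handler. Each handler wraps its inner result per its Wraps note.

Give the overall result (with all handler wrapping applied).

Step-by-step:
tell(9) @ H1 ⇒ log+=9
tell(0) @ H1 ⇒ log+=0
H0 returns (0, 6)
H1 returns ((0, 6), (9, 0))
H2 returns [((0, 6), (9, 0))]
= [((0, 6), (9, 0))]

Answer: [((0, 6), (9, 0))]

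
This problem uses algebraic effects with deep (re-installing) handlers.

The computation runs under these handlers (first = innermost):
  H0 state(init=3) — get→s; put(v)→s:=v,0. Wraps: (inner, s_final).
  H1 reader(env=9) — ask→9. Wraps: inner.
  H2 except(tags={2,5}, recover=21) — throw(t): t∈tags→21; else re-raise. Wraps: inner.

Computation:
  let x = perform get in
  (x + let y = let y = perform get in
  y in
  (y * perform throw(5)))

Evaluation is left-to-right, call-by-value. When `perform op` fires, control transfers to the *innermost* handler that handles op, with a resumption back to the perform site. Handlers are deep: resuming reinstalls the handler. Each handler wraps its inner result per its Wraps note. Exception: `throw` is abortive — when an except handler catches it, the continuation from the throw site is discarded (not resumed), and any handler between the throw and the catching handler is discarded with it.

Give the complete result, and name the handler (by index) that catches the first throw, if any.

Step-by-step:
get @ H0 ⇒ 3
get @ H0 ⇒ 3
throw(5) @ H2 caught ⇒ 21
= 21

Answer: 21 ; first throw caught by: H2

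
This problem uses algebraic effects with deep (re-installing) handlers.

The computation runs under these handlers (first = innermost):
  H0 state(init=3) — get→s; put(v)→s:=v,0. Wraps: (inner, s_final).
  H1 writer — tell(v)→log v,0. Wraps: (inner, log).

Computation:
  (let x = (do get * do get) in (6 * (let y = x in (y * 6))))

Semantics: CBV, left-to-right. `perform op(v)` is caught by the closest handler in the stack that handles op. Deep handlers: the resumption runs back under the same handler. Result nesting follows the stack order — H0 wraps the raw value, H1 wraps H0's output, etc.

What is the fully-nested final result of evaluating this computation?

Answer: ((324, 3), ())

Working:
get @ H0 ⇒ 3
get @ H0 ⇒ 3
H0 returns (324, 3)
H1 returns ((324, 3), ())
= ((324, 3), ())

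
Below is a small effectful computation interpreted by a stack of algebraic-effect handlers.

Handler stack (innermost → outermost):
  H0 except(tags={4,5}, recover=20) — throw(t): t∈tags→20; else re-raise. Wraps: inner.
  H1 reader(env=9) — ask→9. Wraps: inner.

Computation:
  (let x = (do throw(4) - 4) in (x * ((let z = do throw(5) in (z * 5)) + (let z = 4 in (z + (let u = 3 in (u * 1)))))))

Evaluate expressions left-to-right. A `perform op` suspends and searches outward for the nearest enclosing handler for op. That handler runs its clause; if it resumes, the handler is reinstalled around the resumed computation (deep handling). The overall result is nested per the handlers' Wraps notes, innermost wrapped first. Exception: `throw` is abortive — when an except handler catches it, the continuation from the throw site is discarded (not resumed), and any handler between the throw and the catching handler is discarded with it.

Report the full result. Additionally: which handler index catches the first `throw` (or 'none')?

Evaluation trace:
throw(4) @ H0 caught ⇒ 20
H1 returns 20
= 20

Answer: 20 ; first throw caught by: H0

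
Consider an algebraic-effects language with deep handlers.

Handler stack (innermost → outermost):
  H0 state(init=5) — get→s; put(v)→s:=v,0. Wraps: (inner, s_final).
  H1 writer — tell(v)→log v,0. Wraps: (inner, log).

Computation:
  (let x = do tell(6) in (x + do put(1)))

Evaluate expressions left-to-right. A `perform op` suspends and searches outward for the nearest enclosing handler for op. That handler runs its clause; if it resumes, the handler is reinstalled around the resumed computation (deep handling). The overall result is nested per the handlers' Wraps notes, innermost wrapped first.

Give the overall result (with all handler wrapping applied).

Answer: ((0, 1), (6))

Step-by-step:
tell(6) @ H1 ⇒ log+=6
put(1) @ H0 ⇒ s:=1
H0 returns (0, 1)
H1 returns ((0, 1), (6))
= ((0, 1), (6))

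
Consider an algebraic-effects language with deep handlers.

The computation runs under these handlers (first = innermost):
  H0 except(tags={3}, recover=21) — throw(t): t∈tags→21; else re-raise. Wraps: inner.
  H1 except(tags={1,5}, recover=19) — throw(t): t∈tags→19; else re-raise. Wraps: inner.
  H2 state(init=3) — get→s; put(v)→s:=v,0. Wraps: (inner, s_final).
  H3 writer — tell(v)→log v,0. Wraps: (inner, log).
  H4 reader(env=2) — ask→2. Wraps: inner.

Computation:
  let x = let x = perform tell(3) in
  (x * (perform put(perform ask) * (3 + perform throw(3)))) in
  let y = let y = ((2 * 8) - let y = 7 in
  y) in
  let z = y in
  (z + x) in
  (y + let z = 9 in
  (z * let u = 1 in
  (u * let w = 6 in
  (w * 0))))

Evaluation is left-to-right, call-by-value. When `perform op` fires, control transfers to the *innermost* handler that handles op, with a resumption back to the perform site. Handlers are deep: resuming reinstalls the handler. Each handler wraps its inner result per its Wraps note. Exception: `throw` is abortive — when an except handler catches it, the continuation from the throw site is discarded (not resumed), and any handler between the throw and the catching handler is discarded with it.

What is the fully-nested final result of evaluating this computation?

Step-by-step:
tell(3) @ H3 ⇒ log+=3
ask @ H4 ⇒ 2
put(2) @ H2 ⇒ s:=2
throw(3) @ H0 caught ⇒ 21
H1 returns 21
H2 returns (21, 2)
H3 returns ((21, 2), (3))
H4 returns ((21, 2), (3))
= ((21, 2), (3))

Answer: ((21, 2), (3))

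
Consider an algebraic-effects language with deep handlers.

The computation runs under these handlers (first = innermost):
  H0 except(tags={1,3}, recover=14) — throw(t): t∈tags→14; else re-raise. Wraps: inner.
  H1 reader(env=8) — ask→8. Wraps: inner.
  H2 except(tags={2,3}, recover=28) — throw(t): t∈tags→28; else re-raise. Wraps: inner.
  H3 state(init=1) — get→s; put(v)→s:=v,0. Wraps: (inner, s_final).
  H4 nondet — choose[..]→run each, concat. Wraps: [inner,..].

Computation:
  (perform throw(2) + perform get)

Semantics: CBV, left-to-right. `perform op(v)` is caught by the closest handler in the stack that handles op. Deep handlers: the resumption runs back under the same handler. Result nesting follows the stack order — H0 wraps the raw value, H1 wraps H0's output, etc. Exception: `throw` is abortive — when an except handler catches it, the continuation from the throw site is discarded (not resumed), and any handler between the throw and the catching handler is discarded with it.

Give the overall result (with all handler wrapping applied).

Answer: [(28, 1)]

Step-by-step:
throw(2) @ H0 re-raised
throw(2) @ H2 caught ⇒ 28
H3 returns (28, 1)
H4 returns [(28, 1)]
= [(28, 1)]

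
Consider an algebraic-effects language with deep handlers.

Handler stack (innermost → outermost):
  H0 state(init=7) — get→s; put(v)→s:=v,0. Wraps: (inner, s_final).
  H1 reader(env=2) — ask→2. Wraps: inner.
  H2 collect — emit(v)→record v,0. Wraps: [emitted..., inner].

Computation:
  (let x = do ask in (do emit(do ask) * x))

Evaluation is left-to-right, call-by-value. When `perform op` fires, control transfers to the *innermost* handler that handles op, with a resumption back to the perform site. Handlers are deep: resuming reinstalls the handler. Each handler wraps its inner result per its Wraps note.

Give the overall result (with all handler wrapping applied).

Answer: [2, (0, 7)]

Working:
ask @ H1 ⇒ 2
ask @ H1 ⇒ 2
emit(2) @ H2 ⇒ out+=2
H0 returns (0, 7)
H1 returns (0, 7)
H2 returns [2, (0, 7)]
= [2, (0, 7)]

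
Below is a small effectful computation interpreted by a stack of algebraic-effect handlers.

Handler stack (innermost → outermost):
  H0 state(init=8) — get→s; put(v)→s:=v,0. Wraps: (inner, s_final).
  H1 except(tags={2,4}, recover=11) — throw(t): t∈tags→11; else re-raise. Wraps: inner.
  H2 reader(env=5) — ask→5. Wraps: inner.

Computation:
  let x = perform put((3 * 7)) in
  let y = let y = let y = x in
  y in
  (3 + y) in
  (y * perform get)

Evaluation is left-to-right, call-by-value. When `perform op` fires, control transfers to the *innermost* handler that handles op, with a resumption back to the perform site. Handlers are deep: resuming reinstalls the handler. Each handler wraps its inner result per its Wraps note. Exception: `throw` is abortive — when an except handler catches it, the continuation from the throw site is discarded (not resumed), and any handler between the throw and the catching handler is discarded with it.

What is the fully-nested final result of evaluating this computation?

Step-by-step:
put(21) @ H0 ⇒ s:=21
get @ H0 ⇒ 21
H0 returns (63, 21)
H1 returns (63, 21)
H2 returns (63, 21)
= (63, 21)

Answer: (63, 21)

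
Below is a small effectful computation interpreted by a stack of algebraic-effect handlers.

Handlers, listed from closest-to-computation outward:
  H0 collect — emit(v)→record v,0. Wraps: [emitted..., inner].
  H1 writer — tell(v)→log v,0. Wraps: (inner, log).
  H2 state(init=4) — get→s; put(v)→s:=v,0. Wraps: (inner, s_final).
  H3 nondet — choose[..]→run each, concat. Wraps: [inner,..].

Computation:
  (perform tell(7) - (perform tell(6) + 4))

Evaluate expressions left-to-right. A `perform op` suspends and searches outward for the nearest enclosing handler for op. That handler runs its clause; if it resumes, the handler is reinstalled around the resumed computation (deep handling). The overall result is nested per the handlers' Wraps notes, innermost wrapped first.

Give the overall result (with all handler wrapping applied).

Answer: [(([-4], (7, 6)), 4)]

Working:
tell(7) @ H1 ⇒ log+=7
tell(6) @ H1 ⇒ log+=6
H0 returns [-4]
H1 returns ([-4], (7, 6))
H2 returns (([-4], (7, 6)), 4)
H3 returns [(([-4], (7, 6)), 4)]
= [(([-4], (7, 6)), 4)]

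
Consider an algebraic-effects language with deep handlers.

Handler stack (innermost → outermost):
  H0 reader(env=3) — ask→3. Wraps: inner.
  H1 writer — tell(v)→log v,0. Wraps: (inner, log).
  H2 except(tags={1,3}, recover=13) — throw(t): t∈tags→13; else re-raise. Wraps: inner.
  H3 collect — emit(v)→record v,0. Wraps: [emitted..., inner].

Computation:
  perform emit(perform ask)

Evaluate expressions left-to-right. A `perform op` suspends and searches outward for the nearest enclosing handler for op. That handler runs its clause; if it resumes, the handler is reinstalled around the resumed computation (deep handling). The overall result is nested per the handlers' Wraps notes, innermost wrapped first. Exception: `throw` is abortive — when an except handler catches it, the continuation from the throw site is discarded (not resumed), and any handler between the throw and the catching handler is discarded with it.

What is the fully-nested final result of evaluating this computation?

Answer: [3, (0, ())]

Evaluation trace:
ask @ H0 ⇒ 3
emit(3) @ H3 ⇒ out+=3
H0 returns 0
H1 returns (0, ())
H2 returns (0, ())
H3 returns [3, (0, ())]
= [3, (0, ())]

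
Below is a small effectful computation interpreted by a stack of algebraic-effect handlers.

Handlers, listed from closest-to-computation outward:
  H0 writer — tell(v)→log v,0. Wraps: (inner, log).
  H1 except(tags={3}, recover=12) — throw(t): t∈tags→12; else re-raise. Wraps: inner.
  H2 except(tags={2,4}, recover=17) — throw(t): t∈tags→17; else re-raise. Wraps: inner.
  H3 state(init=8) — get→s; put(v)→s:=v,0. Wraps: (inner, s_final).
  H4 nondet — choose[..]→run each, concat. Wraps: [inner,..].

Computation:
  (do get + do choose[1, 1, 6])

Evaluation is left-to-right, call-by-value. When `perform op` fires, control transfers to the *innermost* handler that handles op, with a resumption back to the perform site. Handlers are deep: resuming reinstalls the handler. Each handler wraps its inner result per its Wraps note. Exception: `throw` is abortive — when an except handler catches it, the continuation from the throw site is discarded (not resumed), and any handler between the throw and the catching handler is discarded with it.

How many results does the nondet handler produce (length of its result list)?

Step-by-step:
get @ H3 ⇒ 8
choose[1, 1, 6] @ H4
  branch[0] choose=1:
    H0 returns (9, ())
    H1 returns (9, ())
    H2 returns (9, ())
    H3 returns ((9, ()), 8)
    H4 returns [((9, ()), 8)]
  branch[1] choose=1:
    H0 returns (9, ())
    H1 returns (9, ())
    H2 returns (9, ())
    H3 returns ((9, ()), 8)
    H4 returns [((9, ()), 8)]
  branch[2] choose=6:
    H0 returns (14, ())
    H1 returns (14, ())
    H2 returns (14, ())
    H3 returns ((14, ()), 8)
    H4 returns [((14, ()), 8)]
= [((9, ()), 8), ((9, ()), 8), ((14, ()), 8)]

Answer: 3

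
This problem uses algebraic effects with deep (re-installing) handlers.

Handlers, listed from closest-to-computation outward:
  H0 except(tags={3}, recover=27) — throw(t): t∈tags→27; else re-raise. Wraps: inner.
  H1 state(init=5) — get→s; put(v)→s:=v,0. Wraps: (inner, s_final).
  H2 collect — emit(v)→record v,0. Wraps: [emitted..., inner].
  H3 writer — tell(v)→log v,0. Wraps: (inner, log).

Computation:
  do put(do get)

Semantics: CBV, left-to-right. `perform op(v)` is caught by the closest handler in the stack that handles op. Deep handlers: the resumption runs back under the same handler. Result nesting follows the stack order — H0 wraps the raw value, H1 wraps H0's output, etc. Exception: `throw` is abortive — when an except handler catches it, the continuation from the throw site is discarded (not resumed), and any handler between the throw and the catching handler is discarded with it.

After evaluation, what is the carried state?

Answer: 5

Working:
get @ H1 ⇒ 5
put(5) @ H1 ⇒ s:=5
H0 returns 0
H1 returns (0, 5)
H2 returns [(0, 5)]
H3 returns ([(0, 5)], ())
= ([(0, 5)], ())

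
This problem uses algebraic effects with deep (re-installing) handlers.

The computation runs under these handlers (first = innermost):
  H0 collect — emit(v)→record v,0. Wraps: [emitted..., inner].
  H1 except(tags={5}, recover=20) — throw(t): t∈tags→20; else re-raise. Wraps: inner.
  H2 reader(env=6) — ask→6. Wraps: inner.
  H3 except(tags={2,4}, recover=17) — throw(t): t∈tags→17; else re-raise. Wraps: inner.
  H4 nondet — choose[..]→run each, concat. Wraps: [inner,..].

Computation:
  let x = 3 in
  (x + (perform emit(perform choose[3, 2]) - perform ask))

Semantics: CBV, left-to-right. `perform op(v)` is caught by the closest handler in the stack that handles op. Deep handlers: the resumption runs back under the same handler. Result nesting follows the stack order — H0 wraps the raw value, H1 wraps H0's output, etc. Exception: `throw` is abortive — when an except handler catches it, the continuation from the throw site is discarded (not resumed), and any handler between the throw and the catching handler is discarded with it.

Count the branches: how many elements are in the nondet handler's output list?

Evaluation trace:
choose[3, 2] @ H4
  branch[0] choose=3:
    emit(3) @ H0 ⇒ out+=3
    ask @ H2 ⇒ 6
    H0 returns [3, -3]
    H1 returns [3, -3]
    H2 returns [3, -3]
    H3 returns [3, -3]
    H4 returns [[3, -3]]
  branch[1] choose=2:
    emit(2) @ H0 ⇒ out+=2
    ask @ H2 ⇒ 6
    H0 returns [2, -3]
    H1 returns [2, -3]
    H2 returns [2, -3]
    H3 returns [2, -3]
    H4 returns [[2, -3]]
= [[3, -3], [2, -3]]

Answer: 2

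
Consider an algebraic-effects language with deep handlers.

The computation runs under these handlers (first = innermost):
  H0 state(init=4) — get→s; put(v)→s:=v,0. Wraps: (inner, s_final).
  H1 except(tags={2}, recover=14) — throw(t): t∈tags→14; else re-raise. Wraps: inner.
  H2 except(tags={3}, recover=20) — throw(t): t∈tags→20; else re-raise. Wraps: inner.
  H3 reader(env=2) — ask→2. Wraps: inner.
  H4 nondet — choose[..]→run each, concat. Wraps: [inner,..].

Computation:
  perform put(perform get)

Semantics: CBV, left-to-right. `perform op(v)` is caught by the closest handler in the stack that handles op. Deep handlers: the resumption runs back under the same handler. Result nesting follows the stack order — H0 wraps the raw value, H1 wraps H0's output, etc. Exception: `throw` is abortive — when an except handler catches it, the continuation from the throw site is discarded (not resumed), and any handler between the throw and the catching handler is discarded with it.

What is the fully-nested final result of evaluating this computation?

Step-by-step:
get @ H0 ⇒ 4
put(4) @ H0 ⇒ s:=4
H0 returns (0, 4)
H1 returns (0, 4)
H2 returns (0, 4)
H3 returns (0, 4)
H4 returns [(0, 4)]
= [(0, 4)]

Answer: [(0, 4)]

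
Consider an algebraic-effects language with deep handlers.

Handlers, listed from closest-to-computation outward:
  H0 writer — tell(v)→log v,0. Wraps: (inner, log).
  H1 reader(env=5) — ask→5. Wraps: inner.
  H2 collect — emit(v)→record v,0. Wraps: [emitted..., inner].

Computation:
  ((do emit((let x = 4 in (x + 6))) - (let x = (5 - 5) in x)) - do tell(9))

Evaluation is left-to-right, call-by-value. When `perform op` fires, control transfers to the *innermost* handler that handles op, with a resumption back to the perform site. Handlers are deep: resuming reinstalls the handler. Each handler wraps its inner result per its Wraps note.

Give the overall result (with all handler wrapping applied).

Evaluation trace:
emit(10) @ H2 ⇒ out+=10
tell(9) @ H0 ⇒ log+=9
H0 returns (0, (9))
H1 returns (0, (9))
H2 returns [10, (0, (9))]
= [10, (0, (9))]

Answer: [10, (0, (9))]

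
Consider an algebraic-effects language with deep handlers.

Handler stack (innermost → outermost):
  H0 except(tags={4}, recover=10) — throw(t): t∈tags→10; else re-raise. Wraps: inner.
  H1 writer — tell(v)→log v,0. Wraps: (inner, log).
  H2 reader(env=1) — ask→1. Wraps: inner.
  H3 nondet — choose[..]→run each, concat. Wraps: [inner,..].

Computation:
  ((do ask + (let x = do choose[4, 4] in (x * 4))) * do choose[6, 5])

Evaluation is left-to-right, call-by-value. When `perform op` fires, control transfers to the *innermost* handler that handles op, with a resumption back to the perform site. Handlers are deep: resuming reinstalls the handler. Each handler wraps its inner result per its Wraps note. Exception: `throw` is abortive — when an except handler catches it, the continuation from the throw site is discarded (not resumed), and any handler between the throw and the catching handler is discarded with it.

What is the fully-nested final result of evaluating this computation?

Answer: [(102, ()), (85, ()), (102, ()), (85, ())]

Working:
ask @ H2 ⇒ 1
choose[4, 4] @ H3
  branch[0] choose=4:
    choose[6, 5] @ H3
      branch[0] choose=6:
        H0 returns 102
        H1 returns (102, ())
        H2 returns (102, ())
        H3 returns [(102, ())]
      branch[1] choose=5:
        H0 returns 85
        H1 returns (85, ())
        H2 returns (85, ())
        H3 returns [(85, ())]
  branch[1] choose=4:
    choose[6, 5] @ H3
      branch[0] choose=6:
        H0 returns 102
        H1 returns (102, ())
        H2 returns (102, ())
        H3 returns [(102, ())]
      branch[1] choose=5:
        H0 returns 85
        H1 returns (85, ())
        H2 returns (85, ())
        H3 returns [(85, ())]
= [(102, ()), (85, ()), (102, ()), (85, ())]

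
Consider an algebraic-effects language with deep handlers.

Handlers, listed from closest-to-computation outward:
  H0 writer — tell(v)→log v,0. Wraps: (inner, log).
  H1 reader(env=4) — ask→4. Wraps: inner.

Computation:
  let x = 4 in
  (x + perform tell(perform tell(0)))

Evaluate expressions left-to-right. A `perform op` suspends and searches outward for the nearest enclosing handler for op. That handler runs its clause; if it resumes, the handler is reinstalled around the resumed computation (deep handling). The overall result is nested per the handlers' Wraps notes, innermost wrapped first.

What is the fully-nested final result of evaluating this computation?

Answer: (4, (0, 0))

Step-by-step:
tell(0) @ H0 ⇒ log+=0
tell(0) @ H0 ⇒ log+=0
H0 returns (4, (0, 0))
H1 returns (4, (0, 0))
= (4, (0, 0))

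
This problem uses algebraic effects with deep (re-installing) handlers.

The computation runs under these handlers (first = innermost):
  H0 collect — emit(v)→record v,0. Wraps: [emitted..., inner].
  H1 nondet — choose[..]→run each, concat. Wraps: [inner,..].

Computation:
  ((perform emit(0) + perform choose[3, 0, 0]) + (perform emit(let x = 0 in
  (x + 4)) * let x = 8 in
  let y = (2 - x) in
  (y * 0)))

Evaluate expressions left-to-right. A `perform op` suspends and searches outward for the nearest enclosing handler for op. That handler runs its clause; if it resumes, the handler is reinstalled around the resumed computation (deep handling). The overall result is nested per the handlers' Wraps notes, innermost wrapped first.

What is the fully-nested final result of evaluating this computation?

Evaluation trace:
emit(0) @ H0 ⇒ out+=0
choose[3, 0, 0] @ H1
  branch[0] choose=3:
    emit(4) @ H0 ⇒ out+=4
    H0 returns [0, 4, 3]
    H1 returns [[0, 4, 3]]
  branch[1] choose=0:
    emit(4) @ H0 ⇒ out+=4
    H0 returns [0, 4, 0]
    H1 returns [[0, 4, 0]]
  branch[2] choose=0:
    emit(4) @ H0 ⇒ out+=4
    H0 returns [0, 4, 0]
    H1 returns [[0, 4, 0]]
= [[0, 4, 3], [0, 4, 0], [0, 4, 0]]

Answer: [[0, 4, 3], [0, 4, 0], [0, 4, 0]]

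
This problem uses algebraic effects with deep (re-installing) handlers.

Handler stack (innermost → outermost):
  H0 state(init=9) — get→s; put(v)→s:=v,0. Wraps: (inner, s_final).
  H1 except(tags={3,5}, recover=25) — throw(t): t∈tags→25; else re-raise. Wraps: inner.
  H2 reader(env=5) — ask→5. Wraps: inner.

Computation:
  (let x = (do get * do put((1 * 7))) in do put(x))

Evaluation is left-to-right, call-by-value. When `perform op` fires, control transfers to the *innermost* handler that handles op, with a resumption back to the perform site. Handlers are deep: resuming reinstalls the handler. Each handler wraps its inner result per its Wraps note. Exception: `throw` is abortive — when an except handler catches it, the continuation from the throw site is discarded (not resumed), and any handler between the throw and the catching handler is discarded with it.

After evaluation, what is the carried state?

Working:
get @ H0 ⇒ 9
put(7) @ H0 ⇒ s:=7
put(0) @ H0 ⇒ s:=0
H0 returns (0, 0)
H1 returns (0, 0)
H2 returns (0, 0)
= (0, 0)

Answer: 0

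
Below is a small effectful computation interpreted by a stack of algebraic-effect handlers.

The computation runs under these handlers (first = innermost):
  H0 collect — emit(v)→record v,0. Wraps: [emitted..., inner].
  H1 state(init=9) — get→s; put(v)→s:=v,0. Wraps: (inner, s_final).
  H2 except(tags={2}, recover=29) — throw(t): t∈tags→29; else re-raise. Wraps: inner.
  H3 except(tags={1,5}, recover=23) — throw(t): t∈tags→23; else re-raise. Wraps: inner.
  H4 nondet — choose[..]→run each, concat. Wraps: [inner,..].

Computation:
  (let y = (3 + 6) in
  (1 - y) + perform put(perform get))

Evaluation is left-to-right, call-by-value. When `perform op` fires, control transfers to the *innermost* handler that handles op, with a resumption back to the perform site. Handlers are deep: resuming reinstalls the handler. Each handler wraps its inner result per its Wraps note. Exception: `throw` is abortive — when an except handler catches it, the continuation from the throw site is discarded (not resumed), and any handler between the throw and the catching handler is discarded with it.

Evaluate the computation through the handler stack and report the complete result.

Answer: [([-8], 9)]

Step-by-step:
get @ H1 ⇒ 9
put(9) @ H1 ⇒ s:=9
H0 returns [-8]
H1 returns ([-8], 9)
H2 returns ([-8], 9)
H3 returns ([-8], 9)
H4 returns [([-8], 9)]
= [([-8], 9)]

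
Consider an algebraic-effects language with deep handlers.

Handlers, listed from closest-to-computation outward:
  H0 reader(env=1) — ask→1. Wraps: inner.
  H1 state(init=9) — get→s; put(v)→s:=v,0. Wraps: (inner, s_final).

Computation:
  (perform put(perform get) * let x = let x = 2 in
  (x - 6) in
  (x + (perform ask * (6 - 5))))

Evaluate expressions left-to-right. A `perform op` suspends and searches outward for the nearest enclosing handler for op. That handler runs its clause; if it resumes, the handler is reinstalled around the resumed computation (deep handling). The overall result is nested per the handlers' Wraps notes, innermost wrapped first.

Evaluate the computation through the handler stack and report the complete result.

Answer: (0, 9)

Evaluation trace:
get @ H1 ⇒ 9
put(9) @ H1 ⇒ s:=9
ask @ H0 ⇒ 1
H0 returns 0
H1 returns (0, 9)
= (0, 9)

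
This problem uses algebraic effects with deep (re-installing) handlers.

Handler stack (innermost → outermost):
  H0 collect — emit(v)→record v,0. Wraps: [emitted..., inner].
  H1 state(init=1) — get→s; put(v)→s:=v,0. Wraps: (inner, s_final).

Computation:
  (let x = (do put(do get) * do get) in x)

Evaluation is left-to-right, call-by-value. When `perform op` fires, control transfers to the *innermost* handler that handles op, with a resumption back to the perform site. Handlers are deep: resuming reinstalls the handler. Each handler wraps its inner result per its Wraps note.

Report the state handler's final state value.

Evaluation trace:
get @ H1 ⇒ 1
put(1) @ H1 ⇒ s:=1
get @ H1 ⇒ 1
H0 returns [0]
H1 returns ([0], 1)
= ([0], 1)

Answer: 1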